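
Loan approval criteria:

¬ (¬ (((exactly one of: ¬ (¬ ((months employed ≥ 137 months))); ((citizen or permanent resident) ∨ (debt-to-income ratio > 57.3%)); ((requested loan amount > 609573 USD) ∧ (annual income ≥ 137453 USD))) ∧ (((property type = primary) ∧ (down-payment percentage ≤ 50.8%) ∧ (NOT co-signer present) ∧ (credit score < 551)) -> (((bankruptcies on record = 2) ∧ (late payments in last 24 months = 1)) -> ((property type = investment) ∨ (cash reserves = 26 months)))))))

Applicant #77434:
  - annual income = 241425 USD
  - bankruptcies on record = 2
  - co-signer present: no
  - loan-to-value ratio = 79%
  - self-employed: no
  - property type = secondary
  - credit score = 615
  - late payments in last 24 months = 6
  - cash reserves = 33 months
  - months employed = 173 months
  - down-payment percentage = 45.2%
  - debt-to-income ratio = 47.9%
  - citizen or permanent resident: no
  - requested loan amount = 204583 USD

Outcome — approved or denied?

Atomic conditions:
  months employed ≥ 137 months: 173 ≥ 137 is true
  citizen or permanent resident: no → false
  debt-to-income ratio > 57.3%: 47.9 > 57.3 is false
  requested loan amount > 609573 USD: 204583 > 609573 is false
  annual income ≥ 137453 USD: 241425 ≥ 137453 is true
  property type = primary: secondary == primary is false
  down-payment percentage ≤ 50.8%: 45.2 ≤ 50.8 is true
  NOT co-signer present: no → true
  credit score < 551: 615 < 551 is false
  bankruptcies on record = 2: 2 == 2 is true
  late payments in last 24 months = 1: 6 == 1 is false
  property type = investment: secondary == investment is false
  cash reserves = 26 months: 33 == 26 is false
Combine:
[1.1.1.1.1] NOT true = false
[1.1.1.1] NOT false = true
[1.1.1.2] false OR false = false
[1.1.1.3] false AND true = false
[1.1.1] exactly-one(true, false, false) = true
[1.1.2.1] false AND true AND true AND false = false
[1.1.2.2.1] true AND false = false
[1.1.2.2.2] false OR false = false
[1.1.2.2] false → false (antecedent false ⇒ implication holds) = true
[1.1.2] false → true (antecedent false ⇒ implication holds) = true
[1.1] true AND true = true
[1] NOT true = false
[root] NOT false = true
Overall: true → approved

Approved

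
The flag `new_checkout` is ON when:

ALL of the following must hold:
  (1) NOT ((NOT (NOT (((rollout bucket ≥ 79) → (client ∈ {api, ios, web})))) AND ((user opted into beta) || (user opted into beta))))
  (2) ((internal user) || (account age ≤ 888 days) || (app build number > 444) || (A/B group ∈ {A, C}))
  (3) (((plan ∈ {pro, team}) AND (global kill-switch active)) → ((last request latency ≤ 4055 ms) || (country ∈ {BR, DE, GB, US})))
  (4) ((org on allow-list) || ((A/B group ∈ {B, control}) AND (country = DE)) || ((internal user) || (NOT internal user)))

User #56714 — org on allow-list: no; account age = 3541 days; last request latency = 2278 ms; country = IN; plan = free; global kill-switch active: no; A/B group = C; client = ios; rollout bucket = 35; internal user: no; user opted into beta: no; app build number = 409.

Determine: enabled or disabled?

Atomic conditions:
  rollout bucket ≥ 79: 35 ≥ 79 is false
  client ∈ {api, ios, web}: ios is in the set → true
  user opted into beta: no → false
  internal user: no → false
  account age ≤ 888 days: 3541 ≤ 888 is false
  app build number > 444: 409 > 444 is false
  A/B group ∈ {A, C}: C is in the set → true
  plan ∈ {pro, team}: free is not in the set → false
  global kill-switch active: no → false
  last request latency ≤ 4055 ms: 2278 ≤ 4055 is true
  country ∈ {BR, DE, GB, US}: IN is not in the set → false
  org on allow-list: no → false
  A/B group ∈ {B, control}: C is not in the set → false
  country = DE: IN == DE is false
  NOT internal user: no → true
Combine:
[1.1.1.1.1] false → true (antecedent false ⇒ implication holds) = true
[1.1.1.1] NOT true = false
[1.1.1] NOT false = true
[1.1.2] false OR false = false
[1.1] true AND false = false
[1] NOT false = true
[2] false OR false OR false OR true = true
[3.1] false AND false = false
[3.2] true OR false = true
[3] false → true (antecedent false ⇒ implication holds) = true
[4.2] false AND false = false
[4.3] false OR true = true
[4] false OR false OR true = true
[root] true AND true AND true AND true = true
Overall: true → enabled

Enabled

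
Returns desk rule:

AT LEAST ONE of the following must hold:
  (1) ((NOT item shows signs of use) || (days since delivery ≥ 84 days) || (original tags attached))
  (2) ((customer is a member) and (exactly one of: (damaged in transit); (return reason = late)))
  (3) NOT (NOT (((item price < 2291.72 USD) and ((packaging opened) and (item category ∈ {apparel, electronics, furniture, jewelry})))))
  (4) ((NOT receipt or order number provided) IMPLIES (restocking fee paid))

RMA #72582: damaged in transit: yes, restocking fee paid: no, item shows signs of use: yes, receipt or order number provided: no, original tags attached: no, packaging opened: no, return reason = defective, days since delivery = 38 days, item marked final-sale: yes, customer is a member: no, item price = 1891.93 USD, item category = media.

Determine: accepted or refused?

Atomic conditions:
  NOT item shows signs of use: yes → false
  days since delivery ≥ 84 days: 38 ≥ 84 is false
  original tags attached: no → false
  customer is a member: no → false
  damaged in transit: yes → true
  return reason = late: defective == late is false
  item price < 2291.72 USD: 1891.93 < 2291.72 is true
  packaging opened: no → false
  item category ∈ {apparel, electronics, furniture, jewelry}: media is not in the set → false
  NOT receipt or order number provided: no → true
  restocking fee paid: no → false
Combine:
[1] false OR false OR false = false
[2.2] exactly-one(true, false) = true
[2] false AND true = false
[3.1.1.2] false AND false = false
[3.1.1] true AND false = false
[3.1] NOT false = true
[3] NOT true = false
[4] true → false = false
[root] false OR false OR false OR false = false
Overall: false → refused

Refused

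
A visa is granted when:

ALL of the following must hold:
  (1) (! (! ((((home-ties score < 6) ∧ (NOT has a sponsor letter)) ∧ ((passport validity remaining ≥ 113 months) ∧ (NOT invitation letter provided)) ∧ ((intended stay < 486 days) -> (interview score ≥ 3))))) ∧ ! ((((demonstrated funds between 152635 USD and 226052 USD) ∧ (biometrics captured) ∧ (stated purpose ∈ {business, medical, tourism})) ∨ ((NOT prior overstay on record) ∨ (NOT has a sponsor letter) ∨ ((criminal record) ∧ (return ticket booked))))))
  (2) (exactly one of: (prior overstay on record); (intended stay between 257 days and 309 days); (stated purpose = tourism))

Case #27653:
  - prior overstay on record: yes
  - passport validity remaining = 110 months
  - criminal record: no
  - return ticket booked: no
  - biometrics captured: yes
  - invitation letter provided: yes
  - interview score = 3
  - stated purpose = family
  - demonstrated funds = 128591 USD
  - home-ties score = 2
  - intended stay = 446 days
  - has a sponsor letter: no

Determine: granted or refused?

Atomic conditions:
  home-ties score < 6: 2 < 6 is true
  NOT has a sponsor letter: no → true
  passport validity remaining ≥ 113 months: 110 ≥ 113 is false
  NOT invitation letter provided: yes → false
  intended stay < 486 days: 446 < 486 is true
  interview score ≥ 3: 3 ≥ 3 is true
  demonstrated funds between 152635 USD and 226052 USD: 128591 in [152635, 226052] is false
  biometrics captured: yes → true
  stated purpose ∈ {business, medical, tourism}: family is not in the set → false
  NOT prior overstay on record: yes → false
  criminal record: no → false
  return ticket booked: no → false
  prior overstay on record: yes → true
  intended stay between 257 days and 309 days: 446 in [257, 309] is false
  stated purpose = tourism: family == tourism is false
Combine:
[1.1.1.1.1] true AND true = true
[1.1.1.1.2] false AND false = false
[1.1.1.1.3] true → true = true
[1.1.1.1] true AND false AND true = false
[1.1.1] NOT false = true
[1.1] NOT true = false
[1.2.1.1] false AND true AND false = false
[1.2.1.2.3] false AND false = false
[1.2.1.2] false OR true OR false = true
[1.2.1] false OR true = true
[1.2] NOT true = false
[1] false AND false = false
[2] exactly-one(true, false, false) = true
[root] false AND true = false
Overall: false → refused

Refused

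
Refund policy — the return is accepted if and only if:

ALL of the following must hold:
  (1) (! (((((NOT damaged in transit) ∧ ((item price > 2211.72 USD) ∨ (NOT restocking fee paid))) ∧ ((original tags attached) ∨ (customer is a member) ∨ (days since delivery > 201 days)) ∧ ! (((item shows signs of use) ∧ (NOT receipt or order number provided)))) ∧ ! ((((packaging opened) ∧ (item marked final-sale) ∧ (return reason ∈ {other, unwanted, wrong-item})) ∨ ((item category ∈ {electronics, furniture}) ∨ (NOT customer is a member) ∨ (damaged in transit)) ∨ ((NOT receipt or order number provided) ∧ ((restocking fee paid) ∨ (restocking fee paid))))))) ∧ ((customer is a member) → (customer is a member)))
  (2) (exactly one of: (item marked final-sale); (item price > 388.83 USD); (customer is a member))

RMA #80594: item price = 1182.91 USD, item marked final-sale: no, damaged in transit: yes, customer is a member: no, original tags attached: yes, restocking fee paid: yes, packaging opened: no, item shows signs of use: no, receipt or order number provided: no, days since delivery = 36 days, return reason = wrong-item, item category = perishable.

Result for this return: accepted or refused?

Accepted

Atomic conditions:
  NOT damaged in transit: yes → false
  item price > 2211.72 USD: 1182.91 > 2211.72 is false
  NOT restocking fee paid: yes → false
  original tags attached: yes → true
  customer is a member: no → false
  days since delivery > 201 days: 36 > 201 is false
  item shows signs of use: no → false
  NOT receipt or order number provided: no → true
  packaging opened: no → false
  item marked final-sale: no → false
  return reason ∈ {other, unwanted, wrong-item}: wrong-item is in the set → true
  item category ∈ {electronics, furniture}: perishable is not in the set → false
  NOT customer is a member: no → true
  damaged in transit: yes → true
  restocking fee paid: yes → true
  item price > 388.83 USD: 1182.91 > 388.83 is true
Combine:
[1.1.1.1.1.2] false OR false = false
[1.1.1.1.1] false AND false = false
[1.1.1.1.2] true OR false OR false = true
[1.1.1.1.3.1] false AND true = false
[1.1.1.1.3] NOT false = true
[1.1.1.1] false AND true AND true = false
[1.1.1.2.1.1] false AND false AND true = false
[1.1.1.2.1.2] false OR true OR true = true
[1.1.1.2.1.3.2] true OR true = true
[1.1.1.2.1.3] true AND true = true
[1.1.1.2.1] false OR true OR true = true
[1.1.1.2] NOT true = false
[1.1.1] false AND false = false
[1.1] NOT false = true
[1.2] false → false (antecedent false ⇒ implication holds) = true
[1] true AND true = true
[2] exactly-one(false, true, false) = true
[root] true AND true = true
Overall: true → accepted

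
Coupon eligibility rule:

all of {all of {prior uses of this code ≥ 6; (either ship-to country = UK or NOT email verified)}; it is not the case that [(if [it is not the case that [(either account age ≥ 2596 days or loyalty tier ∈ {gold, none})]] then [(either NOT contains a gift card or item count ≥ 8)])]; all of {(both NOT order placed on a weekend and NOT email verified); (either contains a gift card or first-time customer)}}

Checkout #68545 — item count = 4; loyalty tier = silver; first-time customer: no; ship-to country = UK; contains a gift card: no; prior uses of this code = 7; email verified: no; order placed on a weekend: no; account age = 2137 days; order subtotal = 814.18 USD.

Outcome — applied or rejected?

Rejected

Atomic conditions:
  prior uses of this code ≥ 6: 7 ≥ 6 is true
  ship-to country = UK: UK == UK is true
  NOT email verified: no → true
  account age ≥ 2596 days: 2137 ≥ 2596 is false
  loyalty tier ∈ {gold, none}: silver is not in the set → false
  NOT contains a gift card: no → true
  item count ≥ 8: 4 ≥ 8 is false
  NOT order placed on a weekend: no → true
  contains a gift card: no → false
  first-time customer: no → false
Combine:
[1.2] true OR true = true
[1] true AND true = true
[2.1.1.1] false OR false = false
[2.1.1] NOT false = true
[2.1.2] true OR false = true
[2.1] true → true = true
[2] NOT true = false
[3.1] true AND true = true
[3.2] false OR false = false
[3] true AND false = false
[root] true AND false AND false = false
Overall: false → rejected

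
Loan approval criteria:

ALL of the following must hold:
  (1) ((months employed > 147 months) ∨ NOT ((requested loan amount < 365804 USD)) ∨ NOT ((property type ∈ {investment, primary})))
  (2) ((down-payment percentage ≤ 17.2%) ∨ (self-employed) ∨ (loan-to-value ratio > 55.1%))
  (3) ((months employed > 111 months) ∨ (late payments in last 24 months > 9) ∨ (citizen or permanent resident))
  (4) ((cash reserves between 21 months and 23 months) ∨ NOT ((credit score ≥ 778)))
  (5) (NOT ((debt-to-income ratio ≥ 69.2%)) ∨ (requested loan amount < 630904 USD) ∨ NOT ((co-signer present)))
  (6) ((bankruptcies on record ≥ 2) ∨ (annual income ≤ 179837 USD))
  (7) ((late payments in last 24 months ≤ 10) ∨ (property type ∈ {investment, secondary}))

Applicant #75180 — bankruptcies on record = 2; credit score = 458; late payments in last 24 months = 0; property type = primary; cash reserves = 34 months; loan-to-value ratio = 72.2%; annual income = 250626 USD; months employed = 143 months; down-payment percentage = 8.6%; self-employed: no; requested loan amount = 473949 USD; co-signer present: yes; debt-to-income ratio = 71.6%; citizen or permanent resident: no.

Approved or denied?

Approved

Atomic conditions:
  months employed > 147 months: 143 > 147 is false
  requested loan amount < 365804 USD: 473949 < 365804 is false
  property type ∈ {investment, primary}: primary is in the set → true
  down-payment percentage ≤ 17.2%: 8.6 ≤ 17.2 is true
  self-employed: no → false
  loan-to-value ratio > 55.1%: 72.2 > 55.1 is true
  months employed > 111 months: 143 > 111 is true
  late payments in last 24 months > 9: 0 > 9 is false
  citizen or permanent resident: no → false
  cash reserves between 21 months and 23 months: 34 in [21, 23] is false
  credit score ≥ 778: 458 ≥ 778 is false
  debt-to-income ratio ≥ 69.2%: 71.6 ≥ 69.2 is true
  requested loan amount < 630904 USD: 473949 < 630904 is true
  co-signer present: yes → true
  bankruptcies on record ≥ 2: 2 ≥ 2 is true
  annual income ≤ 179837 USD: 250626 ≤ 179837 is false
  late payments in last 24 months ≤ 10: 0 ≤ 10 is true
  property type ∈ {investment, secondary}: primary is not in the set → false
Combine:
[1.2] NOT false = true
[1.3] NOT true = false
[1] false OR true OR false = true
[2] true OR false OR true = true
[3] true OR false OR false = true
[4.2] NOT false = true
[4] false OR true = true
[5.1] NOT true = false
[5.3] NOT true = false
[5] false OR true OR false = true
[6] true OR false = true
[7] true OR false = true
[root] true AND true AND true AND true AND true AND true AND true = true
Overall: true → approved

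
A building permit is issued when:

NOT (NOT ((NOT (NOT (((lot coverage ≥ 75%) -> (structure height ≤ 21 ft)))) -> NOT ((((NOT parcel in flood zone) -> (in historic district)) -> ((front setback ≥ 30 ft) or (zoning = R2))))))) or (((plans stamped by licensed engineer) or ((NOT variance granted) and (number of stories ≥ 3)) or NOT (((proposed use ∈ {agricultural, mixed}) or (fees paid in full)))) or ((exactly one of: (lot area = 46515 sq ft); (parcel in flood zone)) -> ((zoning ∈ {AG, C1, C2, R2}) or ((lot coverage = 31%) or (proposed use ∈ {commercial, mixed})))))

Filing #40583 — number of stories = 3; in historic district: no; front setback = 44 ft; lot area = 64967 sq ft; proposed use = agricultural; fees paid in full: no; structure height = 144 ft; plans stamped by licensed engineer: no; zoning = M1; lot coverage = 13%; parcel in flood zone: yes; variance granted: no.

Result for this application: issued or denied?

Atomic conditions:
  lot coverage ≥ 75%: 13 ≥ 75 is false
  structure height ≤ 21 ft: 144 ≤ 21 is false
  NOT parcel in flood zone: yes → false
  in historic district: no → false
  front setback ≥ 30 ft: 44 ≥ 30 is true
  zoning = R2: M1 == R2 is false
  plans stamped by licensed engineer: no → false
  NOT variance granted: no → true
  number of stories ≥ 3: 3 ≥ 3 is true
  proposed use ∈ {agricultural, mixed}: agricultural is in the set → true
  fees paid in full: no → false
  lot area = 46515 sq ft: 64967 == 46515 is false
  parcel in flood zone: yes → true
  zoning ∈ {AG, C1, C2, R2}: M1 is not in the set → false
  lot coverage = 31%: 13 == 31 is false
  proposed use ∈ {commercial, mixed}: agricultural is not in the set → false
Combine:
[1.1.1.1.1.1] false → false (antecedent false ⇒ implication holds) = true
[1.1.1.1.1] NOT true = false
[1.1.1.1] NOT false = true
[1.1.1.2.1.1] false → false (antecedent false ⇒ implication holds) = true
[1.1.1.2.1.2] true OR false = true
[1.1.1.2.1] true → true = true
[1.1.1.2] NOT true = false
[1.1.1] true → false = false
[1.1] NOT false = true
[1] NOT true = false
[2.1.2] true AND true = true
[2.1.3.1] true OR false = true
[2.1.3] NOT true = false
[2.1] false OR true OR false = true
[2.2.1] exactly-one(false, true) = true
[2.2.2.2] false OR false = false
[2.2.2] false OR false = false
[2.2] true → false = false
[2] true OR false = true
[root] false OR true = true
Overall: true → issued

Issued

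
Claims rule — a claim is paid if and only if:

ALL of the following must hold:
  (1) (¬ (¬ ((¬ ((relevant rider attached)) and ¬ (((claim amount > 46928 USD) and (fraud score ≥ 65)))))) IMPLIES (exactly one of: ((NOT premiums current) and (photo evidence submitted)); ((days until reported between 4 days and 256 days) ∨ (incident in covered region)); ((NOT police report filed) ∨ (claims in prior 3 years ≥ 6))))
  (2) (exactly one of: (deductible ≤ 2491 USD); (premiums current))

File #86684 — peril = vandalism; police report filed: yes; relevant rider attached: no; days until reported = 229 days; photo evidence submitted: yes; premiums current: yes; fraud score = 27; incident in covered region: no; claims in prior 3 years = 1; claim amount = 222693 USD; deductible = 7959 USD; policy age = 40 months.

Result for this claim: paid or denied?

Paid

Atomic conditions:
  relevant rider attached: no → false
  claim amount > 46928 USD: 222693 > 46928 is true
  fraud score ≥ 65: 27 ≥ 65 is false
  NOT premiums current: yes → false
  photo evidence submitted: yes → true
  days until reported between 4 days and 256 days: 229 in [4, 256] is true
  incident in covered region: no → false
  NOT police report filed: yes → false
  claims in prior 3 years ≥ 6: 1 ≥ 6 is false
  deductible ≤ 2491 USD: 7959 ≤ 2491 is false
  premiums current: yes → true
Combine:
[1.1.1.1.1] NOT false = true
[1.1.1.1.2.1] true AND false = false
[1.1.1.1.2] NOT false = true
[1.1.1.1] true AND true = true
[1.1.1] NOT true = false
[1.1] NOT false = true
[1.2.1] false AND true = false
[1.2.2] true OR false = true
[1.2.3] false OR false = false
[1.2] exactly-one(false, true, false) = true
[1] true → true = true
[2] exactly-one(false, true) = true
[root] true AND true = true
Overall: true → paid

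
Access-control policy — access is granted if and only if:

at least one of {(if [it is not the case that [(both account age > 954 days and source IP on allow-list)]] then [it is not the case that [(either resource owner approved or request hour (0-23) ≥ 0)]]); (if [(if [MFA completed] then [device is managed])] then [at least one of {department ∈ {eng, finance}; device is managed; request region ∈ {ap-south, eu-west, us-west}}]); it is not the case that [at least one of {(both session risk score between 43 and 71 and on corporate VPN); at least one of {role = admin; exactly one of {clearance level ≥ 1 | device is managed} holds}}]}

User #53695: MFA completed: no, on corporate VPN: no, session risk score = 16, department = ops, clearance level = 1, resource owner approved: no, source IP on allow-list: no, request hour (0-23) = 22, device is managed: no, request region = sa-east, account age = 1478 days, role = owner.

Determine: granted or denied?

Denied

Atomic conditions:
  account age > 954 days: 1478 > 954 is true
  source IP on allow-list: no → false
  resource owner approved: no → false
  request hour (0-23) ≥ 0: 22 ≥ 0 is true
  MFA completed: no → false
  device is managed: no → false
  department ∈ {eng, finance}: ops is not in the set → false
  request region ∈ {ap-south, eu-west, us-west}: sa-east is not in the set → false
  session risk score between 43 and 71: 16 in [43, 71] is false
  on corporate VPN: no → false
  role = admin: owner == admin is false
  clearance level ≥ 1: 1 ≥ 1 is true
Combine:
[1.1.1] true AND false = false
[1.1] NOT false = true
[1.2.1] false OR true = true
[1.2] NOT true = false
[1] true → false = false
[2.1] false → false (antecedent false ⇒ implication holds) = true
[2.2] false OR false OR false = false
[2] true → false = false
[3.1.1] false AND false = false
[3.1.2.2] exactly-one(true, false) = true
[3.1.2] false OR true = true
[3.1] false OR true = true
[3] NOT true = false
[root] false OR false OR false = false
Overall: false → denied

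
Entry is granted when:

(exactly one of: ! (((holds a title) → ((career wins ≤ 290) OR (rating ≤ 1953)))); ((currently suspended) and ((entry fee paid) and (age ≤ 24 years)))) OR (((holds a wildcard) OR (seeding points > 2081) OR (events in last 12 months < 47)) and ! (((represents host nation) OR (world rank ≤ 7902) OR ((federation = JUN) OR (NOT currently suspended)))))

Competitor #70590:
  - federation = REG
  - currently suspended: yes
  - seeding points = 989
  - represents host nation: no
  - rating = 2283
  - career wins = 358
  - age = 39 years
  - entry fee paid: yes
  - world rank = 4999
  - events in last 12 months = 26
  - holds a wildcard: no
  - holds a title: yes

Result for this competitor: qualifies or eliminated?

Qualifies

Atomic conditions:
  holds a title: yes → true
  career wins ≤ 290: 358 ≤ 290 is false
  rating ≤ 1953: 2283 ≤ 1953 is false
  currently suspended: yes → true
  entry fee paid: yes → true
  age ≤ 24 years: 39 ≤ 24 is false
  holds a wildcard: no → false
  seeding points > 2081: 989 > 2081 is false
  events in last 12 months < 47: 26 < 47 is true
  represents host nation: no → false
  world rank ≤ 7902: 4999 ≤ 7902 is true
  federation = JUN: REG == JUN is false
  NOT currently suspended: yes → false
Combine:
[1.1.1.2] false OR false = false
[1.1.1] true → false = false
[1.1] NOT false = true
[1.2.2] true AND false = false
[1.2] true AND false = false
[1] exactly-one(true, false) = true
[2.1] false OR false OR true = true
[2.2.1.3] false OR false = false
[2.2.1] false OR true OR false = true
[2.2] NOT true = false
[2] true AND false = false
[root] true OR false = true
Overall: true → qualifies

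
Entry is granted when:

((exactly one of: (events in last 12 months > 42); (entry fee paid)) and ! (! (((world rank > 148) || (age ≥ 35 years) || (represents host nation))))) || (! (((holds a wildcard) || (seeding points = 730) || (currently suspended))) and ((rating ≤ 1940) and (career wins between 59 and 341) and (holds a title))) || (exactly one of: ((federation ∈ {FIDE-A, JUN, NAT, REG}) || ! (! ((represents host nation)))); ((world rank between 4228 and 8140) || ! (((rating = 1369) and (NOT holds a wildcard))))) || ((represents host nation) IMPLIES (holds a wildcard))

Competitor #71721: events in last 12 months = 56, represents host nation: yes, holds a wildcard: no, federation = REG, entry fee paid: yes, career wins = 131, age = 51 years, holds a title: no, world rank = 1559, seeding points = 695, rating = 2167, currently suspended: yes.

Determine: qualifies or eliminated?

Atomic conditions:
  events in last 12 months > 42: 56 > 42 is true
  entry fee paid: yes → true
  world rank > 148: 1559 > 148 is true
  age ≥ 35 years: 51 ≥ 35 is true
  represents host nation: yes → true
  holds a wildcard: no → false
  seeding points = 730: 695 == 730 is false
  currently suspended: yes → true
  rating ≤ 1940: 2167 ≤ 1940 is false
  career wins between 59 and 341: 131 in [59, 341] is true
  holds a title: no → false
  federation ∈ {FIDE-A, JUN, NAT, REG}: REG is in the set → true
  world rank between 4228 and 8140: 1559 in [4228, 8140] is false
  rating = 1369: 2167 == 1369 is false
  NOT holds a wildcard: no → true
Combine:
[1.1] exactly-one(true, true) = false
[1.2.1.1] true OR true OR true = true
[1.2.1] NOT true = false
[1.2] NOT false = true
[1] false AND true = false
[2.1.1] false OR false OR true = true
[2.1] NOT true = false
[2.2] false AND true AND false = false
[2] false AND false = false
[3.1.2.1] NOT true = false
[3.1.2] NOT false = true
[3.1] true OR true = true
[3.2.2.1] false AND true = false
[3.2.2] NOT false = true
[3.2] false OR true = true
[3] exactly-one(true, true) = false
[4] true → false = false
[root] false OR false OR false OR false = false
Overall: false → eliminated

Eliminated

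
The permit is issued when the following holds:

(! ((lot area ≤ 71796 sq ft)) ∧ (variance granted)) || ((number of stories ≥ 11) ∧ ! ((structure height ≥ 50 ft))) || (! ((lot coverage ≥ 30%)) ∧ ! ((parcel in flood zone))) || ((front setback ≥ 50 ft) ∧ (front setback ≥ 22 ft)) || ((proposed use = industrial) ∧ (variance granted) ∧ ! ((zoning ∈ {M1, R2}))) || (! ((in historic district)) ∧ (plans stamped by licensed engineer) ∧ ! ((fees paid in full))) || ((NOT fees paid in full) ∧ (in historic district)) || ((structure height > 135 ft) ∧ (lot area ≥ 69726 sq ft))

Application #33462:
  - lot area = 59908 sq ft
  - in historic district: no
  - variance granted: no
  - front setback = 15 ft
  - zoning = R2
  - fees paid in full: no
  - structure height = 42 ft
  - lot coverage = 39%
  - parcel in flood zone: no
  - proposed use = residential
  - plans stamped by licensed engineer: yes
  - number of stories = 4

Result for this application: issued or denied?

Atomic conditions:
  lot area ≤ 71796 sq ft: 59908 ≤ 71796 is true
  variance granted: no → false
  number of stories ≥ 11: 4 ≥ 11 is false
  structure height ≥ 50 ft: 42 ≥ 50 is false
  lot coverage ≥ 30%: 39 ≥ 30 is true
  parcel in flood zone: no → false
  front setback ≥ 50 ft: 15 ≥ 50 is false
  front setback ≥ 22 ft: 15 ≥ 22 is false
  proposed use = industrial: residential == industrial is false
  zoning ∈ {M1, R2}: R2 is in the set → true
  in historic district: no → false
  plans stamped by licensed engineer: yes → true
  fees paid in full: no → false
  NOT fees paid in full: no → true
  structure height > 135 ft: 42 > 135 is false
  lot area ≥ 69726 sq ft: 59908 ≥ 69726 is false
Combine:
[1.1] NOT true = false
[1] false AND false = false
[2.2] NOT false = true
[2] false AND true = false
[3.1] NOT true = false
[3.2] NOT false = true
[3] false AND true = false
[4] false AND false = false
[5.3] NOT true = false
[5] false AND false AND false = false
[6.1] NOT false = true
[6.3] NOT false = true
[6] true AND true AND true = true
[7] true AND false = false
[8] false AND false = false
[root] false OR false OR false OR false OR false OR true OR false OR false = true
Overall: true → issued

Issued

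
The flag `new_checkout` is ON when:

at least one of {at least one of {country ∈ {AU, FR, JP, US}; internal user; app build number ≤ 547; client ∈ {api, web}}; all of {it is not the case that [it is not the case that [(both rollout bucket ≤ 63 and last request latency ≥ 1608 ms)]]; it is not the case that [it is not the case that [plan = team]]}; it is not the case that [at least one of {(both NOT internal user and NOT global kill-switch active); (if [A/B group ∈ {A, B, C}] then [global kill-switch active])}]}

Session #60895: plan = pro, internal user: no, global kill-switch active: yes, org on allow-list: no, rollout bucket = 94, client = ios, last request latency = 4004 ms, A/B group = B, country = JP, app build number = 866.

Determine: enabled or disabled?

Atomic conditions:
  country ∈ {AU, FR, JP, US}: JP is in the set → true
  internal user: no → false
  app build number ≤ 547: 866 ≤ 547 is false
  client ∈ {api, web}: ios is not in the set → false
  rollout bucket ≤ 63: 94 ≤ 63 is false
  last request latency ≥ 1608 ms: 4004 ≥ 1608 is true
  plan = team: pro == team is false
  NOT internal user: no → true
  NOT global kill-switch active: yes → false
  A/B group ∈ {A, B, C}: B is in the set → true
  global kill-switch active: yes → true
Combine:
[1] true OR false OR false OR false = true
[2.1.1.1] false AND true = false
[2.1.1] NOT false = true
[2.1] NOT true = false
[2.2.1] NOT false = true
[2.2] NOT true = false
[2] false AND false = false
[3.1.1] true AND false = false
[3.1.2] true → true = true
[3.1] false OR true = true
[3] NOT true = false
[root] true OR false OR false = true
Overall: true → enabled

Enabled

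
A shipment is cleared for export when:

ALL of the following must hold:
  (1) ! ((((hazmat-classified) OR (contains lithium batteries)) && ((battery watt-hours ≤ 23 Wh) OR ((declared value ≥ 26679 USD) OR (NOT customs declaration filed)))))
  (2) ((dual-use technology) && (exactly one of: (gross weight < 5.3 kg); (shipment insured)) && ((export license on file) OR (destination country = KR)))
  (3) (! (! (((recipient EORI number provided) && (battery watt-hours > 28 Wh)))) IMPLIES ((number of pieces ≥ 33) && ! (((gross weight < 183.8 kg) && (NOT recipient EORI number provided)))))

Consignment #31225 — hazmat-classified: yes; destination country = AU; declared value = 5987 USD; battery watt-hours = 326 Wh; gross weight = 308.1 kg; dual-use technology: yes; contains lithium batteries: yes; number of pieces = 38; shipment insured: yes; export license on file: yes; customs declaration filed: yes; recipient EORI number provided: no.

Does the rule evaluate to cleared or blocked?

Atomic conditions:
  hazmat-classified: yes → true
  contains lithium batteries: yes → true
  battery watt-hours ≤ 23 Wh: 326 ≤ 23 is false
  declared value ≥ 26679 USD: 5987 ≥ 26679 is false
  NOT customs declaration filed: yes → false
  dual-use technology: yes → true
  gross weight < 5.3 kg: 308.1 < 5.3 is false
  shipment insured: yes → true
  export license on file: yes → true
  destination country = KR: AU == KR is false
  recipient EORI number provided: no → false
  battery watt-hours > 28 Wh: 326 > 28 is true
  number of pieces ≥ 33: 38 ≥ 33 is true
  gross weight < 183.8 kg: 308.1 < 183.8 is false
  NOT recipient EORI number provided: no → true
Combine:
[1.1.1] true OR true = true
[1.1.2.2] false OR false = false
[1.1.2] false OR false = false
[1.1] true AND false = false
[1] NOT false = true
[2.2] exactly-one(false, true) = true
[2.3] true OR false = true
[2] true AND true AND true = true
[3.1.1.1] false AND true = false
[3.1.1] NOT false = true
[3.1] NOT true = false
[3.2.2.1] false AND true = false
[3.2.2] NOT false = true
[3.2] true AND true = true
[3] false → true (antecedent false ⇒ implication holds) = true
[root] true AND true AND true = true
Overall: true → cleared

Cleared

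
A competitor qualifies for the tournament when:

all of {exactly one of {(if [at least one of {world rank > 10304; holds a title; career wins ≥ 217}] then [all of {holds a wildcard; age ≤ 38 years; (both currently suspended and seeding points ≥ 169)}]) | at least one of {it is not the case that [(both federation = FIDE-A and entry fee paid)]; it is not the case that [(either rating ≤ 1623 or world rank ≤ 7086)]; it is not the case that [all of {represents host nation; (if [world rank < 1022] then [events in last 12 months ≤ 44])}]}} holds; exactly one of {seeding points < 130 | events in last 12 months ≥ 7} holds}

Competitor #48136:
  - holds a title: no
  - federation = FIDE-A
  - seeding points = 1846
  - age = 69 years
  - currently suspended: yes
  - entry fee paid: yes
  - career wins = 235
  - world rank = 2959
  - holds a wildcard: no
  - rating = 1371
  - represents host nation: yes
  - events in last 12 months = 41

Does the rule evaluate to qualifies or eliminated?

Eliminated

Atomic conditions:
  world rank > 10304: 2959 > 10304 is false
  holds a title: no → false
  career wins ≥ 217: 235 ≥ 217 is true
  holds a wildcard: no → false
  age ≤ 38 years: 69 ≤ 38 is false
  currently suspended: yes → true
  seeding points ≥ 169: 1846 ≥ 169 is true
  federation = FIDE-A: FIDE-A == FIDE-A is true
  entry fee paid: yes → true
  rating ≤ 1623: 1371 ≤ 1623 is true
  world rank ≤ 7086: 2959 ≤ 7086 is true
  represents host nation: yes → true
  world rank < 1022: 2959 < 1022 is false
  events in last 12 months ≤ 44: 41 ≤ 44 is true
  seeding points < 130: 1846 < 130 is false
  events in last 12 months ≥ 7: 41 ≥ 7 is true
Combine:
[1.1.1] false OR false OR true = true
[1.1.2.3] true AND true = true
[1.1.2] false AND false AND true = false
[1.1] true → false = false
[1.2.1.1] true AND true = true
[1.2.1] NOT true = false
[1.2.2.1] true OR true = true
[1.2.2] NOT true = false
[1.2.3.1.2] false → true (antecedent false ⇒ implication holds) = true
[1.2.3.1] true AND true = true
[1.2.3] NOT true = false
[1.2] false OR false OR false = false
[1] exactly-one(false, false) = false
[2] exactly-one(false, true) = true
[root] false AND true = false
Overall: false → eliminated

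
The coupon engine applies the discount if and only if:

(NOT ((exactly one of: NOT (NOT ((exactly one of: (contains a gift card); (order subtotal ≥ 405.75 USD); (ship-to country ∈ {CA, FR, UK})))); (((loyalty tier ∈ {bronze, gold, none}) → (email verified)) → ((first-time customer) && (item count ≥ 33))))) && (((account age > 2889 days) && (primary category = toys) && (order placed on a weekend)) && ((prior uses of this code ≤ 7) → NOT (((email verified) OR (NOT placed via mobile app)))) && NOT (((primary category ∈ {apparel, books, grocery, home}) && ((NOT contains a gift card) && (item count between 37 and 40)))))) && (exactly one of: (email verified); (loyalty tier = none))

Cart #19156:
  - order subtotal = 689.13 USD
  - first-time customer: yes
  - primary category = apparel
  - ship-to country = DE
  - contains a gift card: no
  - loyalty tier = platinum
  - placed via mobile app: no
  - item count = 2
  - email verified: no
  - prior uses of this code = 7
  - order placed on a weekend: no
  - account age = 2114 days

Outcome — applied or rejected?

Rejected

Atomic conditions:
  contains a gift card: no → false
  order subtotal ≥ 405.75 USD: 689.13 ≥ 405.75 is true
  ship-to country ∈ {CA, FR, UK}: DE is not in the set → false
  loyalty tier ∈ {bronze, gold, none}: platinum is not in the set → false
  email verified: no → false
  first-time customer: yes → true
  item count ≥ 33: 2 ≥ 33 is false
  account age > 2889 days: 2114 > 2889 is false
  primary category = toys: apparel == toys is false
  order placed on a weekend: no → false
  prior uses of this code ≤ 7: 7 ≤ 7 is true
  NOT placed via mobile app: no → true
  primary category ∈ {apparel, books, grocery, home}: apparel is in the set → true
  NOT contains a gift card: no → true
  item count between 37 and 40: 2 in [37, 40] is false
  loyalty tier = none: platinum == none is false
Combine:
[1.1.1.1.1.1] exactly-one(false, true, false) = true
[1.1.1.1.1] NOT true = false
[1.1.1.1] NOT false = true
[1.1.1.2.1] false → false (antecedent false ⇒ implication holds) = true
[1.1.1.2.2] true AND false = false
[1.1.1.2] true → false = false
[1.1.1] exactly-one(true, false) = true
[1.1] NOT true = false
[1.2.1] false AND false AND false = false
[1.2.2.2.1] false OR true = true
[1.2.2.2] NOT true = false
[1.2.2] true → false = false
[1.2.3.1.2] true AND false = false
[1.2.3.1] true AND false = false
[1.2.3] NOT false = true
[1.2] false AND false AND true = false
[1] false AND false = false
[2] exactly-one(false, false) = false
[root] false AND false = false
Overall: false → rejected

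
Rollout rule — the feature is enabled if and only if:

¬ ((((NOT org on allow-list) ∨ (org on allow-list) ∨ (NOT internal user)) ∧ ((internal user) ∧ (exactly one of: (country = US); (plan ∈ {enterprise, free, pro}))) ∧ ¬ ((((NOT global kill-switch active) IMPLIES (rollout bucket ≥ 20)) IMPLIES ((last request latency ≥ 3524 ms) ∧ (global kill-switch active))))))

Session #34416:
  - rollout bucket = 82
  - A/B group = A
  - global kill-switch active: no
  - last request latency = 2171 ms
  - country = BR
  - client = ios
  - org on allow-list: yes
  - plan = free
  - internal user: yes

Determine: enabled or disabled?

Atomic conditions:
  NOT org on allow-list: yes → false
  org on allow-list: yes → true
  NOT internal user: yes → false
  internal user: yes → true
  country = US: BR == US is false
  plan ∈ {enterprise, free, pro}: free is in the set → true
  NOT global kill-switch active: no → true
  rollout bucket ≥ 20: 82 ≥ 20 is true
  last request latency ≥ 3524 ms: 2171 ≥ 3524 is false
  global kill-switch active: no → false
Combine:
[1.1] false OR true OR false = true
[1.2.2] exactly-one(false, true) = true
[1.2] true AND true = true
[1.3.1.1] true → true = true
[1.3.1.2] false AND false = false
[1.3.1] true → false = false
[1.3] NOT false = true
[1] true AND true AND true = true
[root] NOT true = false
Overall: false → disabled

Disabled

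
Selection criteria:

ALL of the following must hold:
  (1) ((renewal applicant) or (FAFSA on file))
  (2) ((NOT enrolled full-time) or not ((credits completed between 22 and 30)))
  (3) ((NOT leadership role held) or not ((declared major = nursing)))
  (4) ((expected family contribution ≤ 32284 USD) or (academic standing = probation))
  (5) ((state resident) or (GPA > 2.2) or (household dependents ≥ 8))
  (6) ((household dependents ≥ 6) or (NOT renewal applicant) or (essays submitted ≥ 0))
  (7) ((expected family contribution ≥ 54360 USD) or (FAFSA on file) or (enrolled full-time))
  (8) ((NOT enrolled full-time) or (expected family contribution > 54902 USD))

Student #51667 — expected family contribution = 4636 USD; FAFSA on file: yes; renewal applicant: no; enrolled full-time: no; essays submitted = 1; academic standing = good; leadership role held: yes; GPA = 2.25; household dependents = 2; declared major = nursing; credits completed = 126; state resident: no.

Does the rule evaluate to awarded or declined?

Atomic conditions:
  renewal applicant: no → false
  FAFSA on file: yes → true
  NOT enrolled full-time: no → true
  credits completed between 22 and 30: 126 in [22, 30] is false
  NOT leadership role held: yes → false
  declared major = nursing: nursing == nursing is true
  expected family contribution ≤ 32284 USD: 4636 ≤ 32284 is true
  academic standing = probation: good == probation is false
  state resident: no → false
  GPA > 2.2: 2.25 > 2.2 is true
  household dependents ≥ 8: 2 ≥ 8 is false
  household dependents ≥ 6: 2 ≥ 6 is false
  NOT renewal applicant: no → true
  essays submitted ≥ 0: 1 ≥ 0 is true
  expected family contribution ≥ 54360 USD: 4636 ≥ 54360 is false
  enrolled full-time: no → false
  expected family contribution > 54902 USD: 4636 > 54902 is false
Combine:
[1] false OR true = true
[2.2] NOT false = true
[2] true OR true = true
[3.2] NOT true = false
[3] false OR false = false
[4] true OR false = true
[5] false OR true OR false = true
[6] false OR true OR true = true
[7] false OR true OR false = true
[8] true OR false = true
[root] true AND true AND false AND true AND true AND true AND true AND true = false
Overall: false → declined

Declined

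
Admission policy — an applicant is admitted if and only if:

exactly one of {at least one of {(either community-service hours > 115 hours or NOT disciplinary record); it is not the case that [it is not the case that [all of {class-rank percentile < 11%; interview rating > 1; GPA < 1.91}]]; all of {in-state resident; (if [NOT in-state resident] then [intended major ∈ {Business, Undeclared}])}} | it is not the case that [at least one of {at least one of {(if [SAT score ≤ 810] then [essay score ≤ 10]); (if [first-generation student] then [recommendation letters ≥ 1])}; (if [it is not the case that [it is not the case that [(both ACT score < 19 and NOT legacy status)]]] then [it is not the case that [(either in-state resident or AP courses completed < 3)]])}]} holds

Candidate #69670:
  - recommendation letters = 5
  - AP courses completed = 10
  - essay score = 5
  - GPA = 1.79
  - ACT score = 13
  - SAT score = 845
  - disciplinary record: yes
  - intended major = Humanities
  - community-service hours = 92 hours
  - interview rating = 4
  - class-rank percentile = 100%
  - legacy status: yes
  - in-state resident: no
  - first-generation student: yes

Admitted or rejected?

Rejected

Atomic conditions:
  community-service hours > 115 hours: 92 > 115 is false
  NOT disciplinary record: yes → false
  class-rank percentile < 11%: 100 < 11 is false
  interview rating > 1: 4 > 1 is true
  GPA < 1.91: 1.79 < 1.91 is true
  in-state resident: no → false
  NOT in-state resident: no → true
  intended major ∈ {Business, Undeclared}: Humanities is not in the set → false
  SAT score ≤ 810: 845 ≤ 810 is false
  essay score ≤ 10: 5 ≤ 10 is true
  first-generation student: yes → true
  recommendation letters ≥ 1: 5 ≥ 1 is true
  ACT score < 19: 13 < 19 is true
  NOT legacy status: yes → false
  AP courses completed < 3: 10 < 3 is false
Combine:
[1.1] false OR false = false
[1.2.1.1] false AND true AND true = false
[1.2.1] NOT false = true
[1.2] NOT true = false
[1.3.2] true → false = false
[1.3] false AND false = false
[1] false OR false OR false = false
[2.1.1.1] false → true (antecedent false ⇒ implication holds) = true
[2.1.1.2] true → true = true
[2.1.1] true OR true = true
[2.1.2.1.1.1] true AND false = false
[2.1.2.1.1] NOT false = true
[2.1.2.1] NOT true = false
[2.1.2.2.1] false OR false = false
[2.1.2.2] NOT false = true
[2.1.2] false → true (antecedent false ⇒ implication holds) = true
[2.1] true OR true = true
[2] NOT true = false
[root] exactly-one(false, false) = false
Overall: false → rejected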